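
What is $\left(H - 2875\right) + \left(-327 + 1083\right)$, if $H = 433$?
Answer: $-1686$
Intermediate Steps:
$\left(H - 2875\right) + \left(-327 + 1083\right) = \left(433 - 2875\right) + \left(-327 + 1083\right) = -2442 + 756 = -1686$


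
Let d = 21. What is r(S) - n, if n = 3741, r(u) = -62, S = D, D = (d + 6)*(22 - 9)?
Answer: -3803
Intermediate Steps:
D = 351 (D = (21 + 6)*(22 - 9) = 27*13 = 351)
S = 351
r(S) - n = -62 - 1*3741 = -62 - 3741 = -3803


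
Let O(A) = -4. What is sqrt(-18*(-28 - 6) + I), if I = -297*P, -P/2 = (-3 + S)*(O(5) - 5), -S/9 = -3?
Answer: 6*I*sqrt(3547) ≈ 357.34*I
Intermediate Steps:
S = 27 (S = -9*(-3) = 27)
P = 432 (P = -2*(-3 + 27)*(-4 - 5) = -48*(-9) = -2*(-216) = 432)
I = -128304 (I = -297*432 = -128304)
sqrt(-18*(-28 - 6) + I) = sqrt(-18*(-28 - 6) - 128304) = sqrt(-18*(-34) - 128304) = sqrt(612 - 128304) = sqrt(-127692) = 6*I*sqrt(3547)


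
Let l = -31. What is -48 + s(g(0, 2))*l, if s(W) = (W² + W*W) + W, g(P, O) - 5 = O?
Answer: -3303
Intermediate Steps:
g(P, O) = 5 + O
s(W) = W + 2*W² (s(W) = (W² + W²) + W = 2*W² + W = W + 2*W²)
-48 + s(g(0, 2))*l = -48 + ((5 + 2)*(1 + 2*(5 + 2)))*(-31) = -48 + (7*(1 + 2*7))*(-31) = -48 + (7*(1 + 14))*(-31) = -48 + (7*15)*(-31) = -48 + 105*(-31) = -48 - 3255 = -3303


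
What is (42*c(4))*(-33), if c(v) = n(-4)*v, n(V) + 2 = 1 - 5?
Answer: 33264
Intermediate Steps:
n(V) = -6 (n(V) = -2 + (1 - 5) = -2 - 4 = -6)
c(v) = -6*v
(42*c(4))*(-33) = (42*(-6*4))*(-33) = (42*(-24))*(-33) = -1008*(-33) = 33264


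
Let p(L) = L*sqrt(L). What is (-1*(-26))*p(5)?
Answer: 130*sqrt(5) ≈ 290.69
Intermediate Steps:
p(L) = L**(3/2)
(-1*(-26))*p(5) = (-1*(-26))*5**(3/2) = 26*(5*sqrt(5)) = 130*sqrt(5)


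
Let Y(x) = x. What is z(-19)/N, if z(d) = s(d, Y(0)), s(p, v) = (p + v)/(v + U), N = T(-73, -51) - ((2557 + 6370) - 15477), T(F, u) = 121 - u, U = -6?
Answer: 19/40332 ≈ 0.00047109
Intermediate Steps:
N = 6722 (N = (121 - 1*(-51)) - ((2557 + 6370) - 15477) = (121 + 51) - (8927 - 15477) = 172 - 1*(-6550) = 172 + 6550 = 6722)
s(p, v) = (p + v)/(-6 + v) (s(p, v) = (p + v)/(v - 6) = (p + v)/(-6 + v))
z(d) = -d/6 (z(d) = (d + 0)/(-6 + 0) = d/(-6) = -d/6)
z(-19)/N = -⅙*(-19)/6722 = (19/6)*(1/6722) = 19/40332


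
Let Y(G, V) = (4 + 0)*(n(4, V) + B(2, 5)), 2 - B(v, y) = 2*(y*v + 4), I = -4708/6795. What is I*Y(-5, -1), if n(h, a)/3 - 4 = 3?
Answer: 18832/1359 ≈ 13.857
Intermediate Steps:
n(h, a) = 21 (n(h, a) = 12 + 3*3 = 12 + 9 = 21)
I = -4708/6795 (I = -4708*1/6795 = -4708/6795 ≈ -0.69286)
B(v, y) = -6 - 2*v*y (B(v, y) = 2 - 2*(y*v + 4) = 2 - 2*(v*y + 4) = 2 - 2*(4 + v*y) = 2 - (8 + 2*v*y) = 2 + (-8 - 2*v*y) = -6 - 2*v*y)
Y(G, V) = -20 (Y(G, V) = (4 + 0)*(21 + (-6 - 2*2*5)) = 4*(21 + (-6 - 20)) = 4*(21 - 26) = 4*(-5) = -20)
I*Y(-5, -1) = -4708/6795*(-20) = 18832/1359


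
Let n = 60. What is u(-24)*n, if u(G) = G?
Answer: -1440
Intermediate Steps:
u(-24)*n = -24*60 = -1440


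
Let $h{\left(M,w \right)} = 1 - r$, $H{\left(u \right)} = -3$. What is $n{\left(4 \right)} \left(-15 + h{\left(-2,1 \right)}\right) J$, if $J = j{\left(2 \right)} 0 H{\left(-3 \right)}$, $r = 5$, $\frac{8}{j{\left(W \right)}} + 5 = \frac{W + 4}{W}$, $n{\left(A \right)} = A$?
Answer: $0$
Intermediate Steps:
$j{\left(W \right)} = \frac{8}{-5 + \frac{4 + W}{W}}$ ($j{\left(W \right)} = \frac{8}{-5 + \frac{W + 4}{W}} = \frac{8}{-5 + \frac{4 + W}{W}}$)
$h{\left(M,w \right)} = -4$ ($h{\left(M,w \right)} = 1 - 5 = -4$)
$J = 0$ ($J = \left(-2\right) 2 \frac{1}{-1 + 2} \cdot 0 \left(-3\right) = \left(-2\right) 2 \cdot 1^{-1} \cdot 0 \left(-3\right) = \left(-2\right) 2 \cdot 1 \cdot 0 \left(-3\right) = \left(-4\right) 0 \left(-3\right) = 0 \left(-3\right) = 0$)
$n{\left(4 \right)} \left(-15 + h{\left(-2,1 \right)}\right) J = 4 \left(-15 - 4\right) 0 = 4 \left(-19\right) 0 = \left(-76\right) 0 = 0$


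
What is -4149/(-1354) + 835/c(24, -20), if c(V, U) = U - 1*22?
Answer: -239083/14217 ≈ -16.817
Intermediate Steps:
c(V, U) = -22 + U (c(V, U) = U - 22 = -22 + U)
-4149/(-1354) + 835/c(24, -20) = -4149/(-1354) + 835/(-22 - 20) = -4149*(-1/1354) + 835/(-42) = 4149/1354 + 835*(-1/42) = 4149/1354 - 835/42 = -239083/14217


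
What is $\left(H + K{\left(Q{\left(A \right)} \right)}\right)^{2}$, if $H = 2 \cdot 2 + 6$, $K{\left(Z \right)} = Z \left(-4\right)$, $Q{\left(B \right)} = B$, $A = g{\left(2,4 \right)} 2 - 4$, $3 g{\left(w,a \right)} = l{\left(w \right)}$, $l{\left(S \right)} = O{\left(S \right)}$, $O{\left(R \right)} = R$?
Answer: $\frac{3844}{9} \approx 427.11$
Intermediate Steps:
$l{\left(S \right)} = S$
$g{\left(w,a \right)} = \frac{w}{3}$
$A = - \frac{8}{3}$ ($A = \frac{1}{3} \cdot 2 \cdot 2 - 4 = \frac{2}{3} \cdot 2 - 4 = \frac{4}{3} - 4 = - \frac{8}{3} \approx -2.6667$)
$K{\left(Z \right)} = - 4 Z$
$H = 10$ ($H = 4 + 6 = 10$)
$\left(H + K{\left(Q{\left(A \right)} \right)}\right)^{2} = \left(10 - - \frac{32}{3}\right)^{2} = \left(10 + \frac{32}{3}\right)^{2} = \left(\frac{62}{3}\right)^{2} = \frac{3844}{9}$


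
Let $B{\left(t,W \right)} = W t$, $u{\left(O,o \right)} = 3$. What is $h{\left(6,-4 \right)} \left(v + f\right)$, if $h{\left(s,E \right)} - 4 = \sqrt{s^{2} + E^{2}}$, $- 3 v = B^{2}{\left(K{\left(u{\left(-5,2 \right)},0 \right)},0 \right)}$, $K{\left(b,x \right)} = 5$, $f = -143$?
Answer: $-572 - 286 \sqrt{13} \approx -1603.2$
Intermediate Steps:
$v = 0$ ($v = - \frac{\left(0 \cdot 5\right)^{2}}{3} = - \frac{0^{2}}{3} = \left(- \frac{1}{3}\right) 0 = 0$)
$h{\left(s,E \right)} = 4 + \sqrt{E^{2} + s^{2}}$ ($h{\left(s,E \right)} = 4 + \sqrt{s^{2} + E^{2}} = 4 + \sqrt{E^{2} + s^{2}}$)
$h{\left(6,-4 \right)} \left(v + f\right) = \left(4 + \sqrt{\left(-4\right)^{2} + 6^{2}}\right) \left(0 - 143\right) = \left(4 + \sqrt{16 + 36}\right) \left(-143\right) = \left(4 + \sqrt{52}\right) \left(-143\right) = \left(4 + 2 \sqrt{13}\right) \left(-143\right) = -572 - 286 \sqrt{13}$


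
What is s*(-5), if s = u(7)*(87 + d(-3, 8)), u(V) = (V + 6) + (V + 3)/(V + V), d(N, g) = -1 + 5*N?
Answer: -34080/7 ≈ -4868.6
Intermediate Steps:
u(V) = 6 + V + (3 + V)/(2*V) (u(V) = (6 + V) + (3 + V)/((2*V)) = (6 + V) + (3 + V)*(1/(2*V)) = (6 + V) + (3 + V)/(2*V) = 6 + V + (3 + V)/(2*V))
s = 6816/7 (s = (13/2 + 7 + (3/2)/7)*(87 + (-1 + 5*(-3))) = (13/2 + 7 + (3/2)*(⅐))*(87 + (-1 - 15)) = (13/2 + 7 + 3/14)*(87 - 16) = (96/7)*71 = 6816/7 ≈ 973.71)
s*(-5) = (6816/7)*(-5) = -34080/7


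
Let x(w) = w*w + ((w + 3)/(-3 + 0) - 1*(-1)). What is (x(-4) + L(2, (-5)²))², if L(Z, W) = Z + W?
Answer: 17689/9 ≈ 1965.4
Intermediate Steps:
x(w) = w² - w/3 (x(w) = w² + ((3 + w)/(-3) + 1) = w² + ((3 + w)*(-⅓) + 1) = w² + ((-1 - w/3) + 1) = w² - w/3)
L(Z, W) = W + Z
(x(-4) + L(2, (-5)²))² = (-4*(-⅓ - 4) + ((-5)² + 2))² = (-4*(-13/3) + (25 + 2))² = (52/3 + 27)² = (133/3)² = 17689/9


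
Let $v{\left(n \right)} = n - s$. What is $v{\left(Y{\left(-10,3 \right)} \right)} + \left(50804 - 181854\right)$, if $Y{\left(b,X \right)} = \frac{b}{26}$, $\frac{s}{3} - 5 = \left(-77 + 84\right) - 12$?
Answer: $- \frac{1703655}{13} \approx -1.3105 \cdot 10^{5}$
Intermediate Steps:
$s = 0$ ($s = 15 + 3 \left(\left(-77 + 84\right) - 12\right) = 15 + 3 \left(7 - 12\right) = 15 + 3 \left(-5\right) = 15 - 15 = 0$)
$Y{\left(b,X \right)} = \frac{b}{26}$ ($Y{\left(b,X \right)} = b \frac{1}{26} = \frac{b}{26}$)
$v{\left(n \right)} = n$ ($v{\left(n \right)} = n - 0 = n + 0 = n$)
$v{\left(Y{\left(-10,3 \right)} \right)} + \left(50804 - 181854\right) = \frac{1}{26} \left(-10\right) + \left(50804 - 181854\right) = - \frac{5}{13} - 131050 = - \frac{1703655}{13}$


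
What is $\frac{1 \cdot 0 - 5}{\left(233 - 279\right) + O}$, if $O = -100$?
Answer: $\frac{5}{146} \approx 0.034247$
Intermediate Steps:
$\frac{1 \cdot 0 - 5}{\left(233 - 279\right) + O} = \frac{1 \cdot 0 - 5}{\left(233 - 279\right) - 100} = \frac{0 - 5}{\left(233 - 279\right) - 100} = - \frac{5}{-46 - 100} = - \frac{5}{-146} = \left(-5\right) \left(- \frac{1}{146}\right) = \frac{5}{146}$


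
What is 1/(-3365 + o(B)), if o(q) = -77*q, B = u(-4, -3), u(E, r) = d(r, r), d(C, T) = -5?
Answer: -1/2980 ≈ -0.00033557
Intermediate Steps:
u(E, r) = -5
B = -5
1/(-3365 + o(B)) = 1/(-3365 - 77*(-5)) = 1/(-3365 + 385) = 1/(-2980) = -1/2980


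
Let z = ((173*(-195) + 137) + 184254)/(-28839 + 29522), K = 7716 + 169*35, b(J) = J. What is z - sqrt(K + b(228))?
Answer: 150656/683 - sqrt(13859) ≈ 102.86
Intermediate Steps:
K = 13631 (K = 7716 + 5915 = 13631)
z = 150656/683 (z = ((-33735 + 137) + 184254)/683 = (-33598 + 184254)*(1/683) = 150656*(1/683) = 150656/683 ≈ 220.58)
z - sqrt(K + b(228)) = 150656/683 - sqrt(13631 + 228) = 150656/683 - sqrt(13859)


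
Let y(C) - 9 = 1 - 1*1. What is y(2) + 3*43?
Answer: 138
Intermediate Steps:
y(C) = 9 (y(C) = 9 + (1 - 1*1) = 9 + (1 - 1) = 9 + 0 = 9)
y(2) + 3*43 = 9 + 3*43 = 9 + 129 = 138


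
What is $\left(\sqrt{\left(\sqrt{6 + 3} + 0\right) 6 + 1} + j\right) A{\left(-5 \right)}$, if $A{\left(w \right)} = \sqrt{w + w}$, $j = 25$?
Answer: $i \sqrt{10} \left(25 + \sqrt{19}\right) \approx 92.841 i$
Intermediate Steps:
$A{\left(w \right)} = \sqrt{2} \sqrt{w}$ ($A{\left(w \right)} = \sqrt{2 w} = \sqrt{2} \sqrt{w}$)
$\left(\sqrt{\left(\sqrt{6 + 3} + 0\right) 6 + 1} + j\right) A{\left(-5 \right)} = \left(\sqrt{\left(\sqrt{6 + 3} + 0\right) 6 + 1} + 25\right) \sqrt{2} \sqrt{-5} = \left(\sqrt{\left(\sqrt{9} + 0\right) 6 + 1} + 25\right) \sqrt{2} i \sqrt{5} = \left(\sqrt{\left(3 + 0\right) 6 + 1} + 25\right) i \sqrt{10} = \left(\sqrt{3 \cdot 6 + 1} + 25\right) i \sqrt{10} = \left(\sqrt{18 + 1} + 25\right) i \sqrt{10} = \left(\sqrt{19} + 25\right) i \sqrt{10} = \left(25 + \sqrt{19}\right) i \sqrt{10} = i \sqrt{10} \left(25 + \sqrt{19}\right)$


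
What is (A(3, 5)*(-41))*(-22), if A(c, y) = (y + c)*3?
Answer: 21648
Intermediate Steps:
A(c, y) = 3*c + 3*y (A(c, y) = (c + y)*3 = 3*c + 3*y)
(A(3, 5)*(-41))*(-22) = ((3*3 + 3*5)*(-41))*(-22) = ((9 + 15)*(-41))*(-22) = (24*(-41))*(-22) = -984*(-22) = 21648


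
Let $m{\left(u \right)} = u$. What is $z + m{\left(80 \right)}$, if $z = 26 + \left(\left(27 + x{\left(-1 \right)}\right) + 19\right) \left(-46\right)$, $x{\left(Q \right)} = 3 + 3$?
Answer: $-2286$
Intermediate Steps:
$x{\left(Q \right)} = 6$
$z = -2366$ ($z = 26 + \left(\left(27 + 6\right) + 19\right) \left(-46\right) = 26 + \left(33 + 19\right) \left(-46\right) = 26 + 52 \left(-46\right) = 26 - 2392 = -2366$)
$z + m{\left(80 \right)} = -2366 + 80 = -2286$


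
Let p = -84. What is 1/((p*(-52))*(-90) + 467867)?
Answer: 1/74747 ≈ 1.3378e-5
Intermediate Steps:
1/((p*(-52))*(-90) + 467867) = 1/(-84*(-52)*(-90) + 467867) = 1/(4368*(-90) + 467867) = 1/(-393120 + 467867) = 1/74747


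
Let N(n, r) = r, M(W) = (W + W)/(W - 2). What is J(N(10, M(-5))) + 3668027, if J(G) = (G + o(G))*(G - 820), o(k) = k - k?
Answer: 179676023/49 ≈ 3.6669e+6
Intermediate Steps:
M(W) = 2*W/(-2 + W) (M(W) = (2*W)/(-2 + W) = 2*W/(-2 + W))
o(k) = 0
J(G) = G*(-820 + G) (J(G) = (G + 0)*(G - 820) = G*(-820 + G))
J(N(10, M(-5))) + 3668027 = (2*(-5)/(-2 - 5))*(-820 + 2*(-5)/(-2 - 5)) + 3668027 = (2*(-5)/(-7))*(-820 + 2*(-5)/(-7)) + 3668027 = (2*(-5)*(-1/7))*(-820 + 2*(-5)*(-1/7)) + 3668027 = 10*(-820 + 10/7)/7 + 3668027 = (10/7)*(-5730/7) + 3668027 = -57300/49 + 3668027 = 179676023/49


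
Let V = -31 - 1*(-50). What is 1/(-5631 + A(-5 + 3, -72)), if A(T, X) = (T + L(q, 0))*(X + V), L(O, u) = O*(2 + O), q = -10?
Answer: -1/9765 ≈ -0.00010241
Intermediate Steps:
V = 19 (V = -31 + 50 = 19)
A(T, X) = (19 + X)*(80 + T) (A(T, X) = (T - 10*(2 - 10))*(X + 19) = (T - 10*(-8))*(19 + X) = (T + 80)*(19 + X) = (80 + T)*(19 + X) = (19 + X)*(80 + T))
1/(-5631 + A(-5 + 3, -72)) = 1/(-5631 + (1520 + 19*(-5 + 3) + 80*(-72) + (-5 + 3)*(-72))) = 1/(-5631 + (1520 + 19*(-2) - 5760 - 2*(-72))) = 1/(-5631 + (1520 - 38 - 5760 + 144)) = 1/(-5631 - 4134) = 1/(-9765) = -1/9765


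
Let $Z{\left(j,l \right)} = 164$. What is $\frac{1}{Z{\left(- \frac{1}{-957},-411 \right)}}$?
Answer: $\frac{1}{164} \approx 0.0060976$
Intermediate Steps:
$\frac{1}{Z{\left(- \frac{1}{-957},-411 \right)}} = \frac{1}{164}$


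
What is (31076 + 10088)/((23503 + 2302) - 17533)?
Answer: 10291/2068 ≈ 4.9763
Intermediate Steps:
(31076 + 10088)/((23503 + 2302) - 17533) = 41164/(25805 - 17533) = 41164/8272 = 41164*(1/8272) = 10291/2068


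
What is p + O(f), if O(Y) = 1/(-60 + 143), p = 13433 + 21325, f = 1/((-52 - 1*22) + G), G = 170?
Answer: 2884915/83 ≈ 34758.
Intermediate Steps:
f = 1/96 (f = 1/((-52 - 1*22) + 170) = 1/((-52 - 22) + 170) = 1/(-74 + 170) = 1/96 ≈ 0.010417)
p = 34758
O(Y) = 1/83
p + O(f) = 34758 + 1/83 = 2884915/83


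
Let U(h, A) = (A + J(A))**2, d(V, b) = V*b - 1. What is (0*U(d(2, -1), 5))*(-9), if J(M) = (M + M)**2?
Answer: 0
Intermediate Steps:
J(M) = 4*M**2 (J(M) = (2*M)**2 = 4*M**2)
d(V, b) = -1 + V*b
U(h, A) = (A + 4*A**2)**2
(0*U(d(2, -1), 5))*(-9) = (0*(5**2*(1 + 4*5)**2))*(-9) = (0*(25*(1 + 20)**2))*(-9) = (0*(25*21**2))*(-9) = (0*(25*441))*(-9) = (0*11025)*(-9) = 0*(-9) = 0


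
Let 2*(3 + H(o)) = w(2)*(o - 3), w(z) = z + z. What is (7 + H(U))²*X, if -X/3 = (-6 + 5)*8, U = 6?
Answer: 2400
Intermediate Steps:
w(z) = 2*z
H(o) = -9 + 2*o (H(o) = -3 + ((2*2)*(o - 3))/2 = -3 + (4*(-3 + o))/2 = -3 + (-12 + 4*o)/2 = -3 + (-6 + 2*o) = -9 + 2*o)
X = 24 (X = -3*(-6 + 5)*8 = -(-3)*8 = -3*(-8) = 24)
(7 + H(U))²*X = (7 + (-9 + 2*6))²*24 = (7 + (-9 + 12))²*24 = (7 + 3)²*24 = 10²*24 = 100*24 = 2400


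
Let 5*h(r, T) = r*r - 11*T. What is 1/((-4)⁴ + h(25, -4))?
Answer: 5/1949 ≈ 0.0025654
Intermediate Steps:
h(r, T) = -11*T/5 + r²/5 (h(r, T) = (r*r - 11*T)/5 = (r² - 11*T)/5 = -11*T/5 + r²/5)
1/((-4)⁴ + h(25, -4)) = 1/((-4)⁴ + (-11/5*(-4) + (⅕)*25²)) = 1/(256 + (44/5 + (⅕)*625)) = 1/(256 + (44/5 + 125)) = 1/(256 + 669/5) = 1/(1949/5) = 5/1949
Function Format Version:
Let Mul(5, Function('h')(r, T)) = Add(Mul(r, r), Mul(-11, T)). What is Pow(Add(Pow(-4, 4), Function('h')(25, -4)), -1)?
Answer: Rational(5, 1949) ≈ 0.0025654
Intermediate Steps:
Function('h')(r, T) = Add(Mul(Rational(-11, 5), T), Mul(Rational(1, 5), Pow(r, 2))) (Function('h')(r, T) = Mul(Rational(1, 5), Add(Mul(r, r), Mul(-11, T))) = Mul(Rational(1, 5), Add(Pow(r, 2), Mul(-11, T))) = Add(Mul(Rational(-11, 5), T), Mul(Rational(1, 5), Pow(r, 2))))
Pow(Add(Pow(-4, 4), Function('h')(25, -4)), -1) = Pow(Add(Pow(-4, 4), Add(Mul(Rational(-11, 5), -4), Mul(Rational(1, 5), Pow(25, 2)))), -1) = Pow(Add(256, Add(Rational(44, 5), Mul(Rational(1, 5), 625))), -1) = Pow(Add(256, Add(Rational(44, 5), 125)), -1) = Pow(Add(256, Rational(669, 5)), -1) = Pow(Rational(1949, 5), -1) = Rational(5, 1949)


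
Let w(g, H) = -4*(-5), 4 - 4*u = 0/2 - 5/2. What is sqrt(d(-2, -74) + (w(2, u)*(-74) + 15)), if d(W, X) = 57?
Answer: 8*I*sqrt(22) ≈ 37.523*I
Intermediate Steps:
u = 13/8 (u = 1 - (0/2 - 5/2)/4 = 1 - (0*(1/2) - 5*1/2)/4 = 1 - (0 - 5/2)/4 = 1 - 1/4*(-5/2) = 1 + 5/8 = 13/8 ≈ 1.6250)
w(g, H) = 20
sqrt(d(-2, -74) + (w(2, u)*(-74) + 15)) = sqrt(57 + (20*(-74) + 15)) = sqrt(57 + (-1480 + 15)) = sqrt(57 - 1465) = sqrt(-1408) = 8*I*sqrt(22)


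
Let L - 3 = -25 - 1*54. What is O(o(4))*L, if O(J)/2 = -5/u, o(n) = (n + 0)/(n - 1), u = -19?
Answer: -40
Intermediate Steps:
o(n) = n/(-1 + n)
O(J) = 10/19 (O(J) = 2*(-5/(-19)) = 2*(-5*(-1/19)) = 2*(5/19) = 10/19)
L = -76 (L = 3 + (-25 - 1*54) = 3 + (-25 - 54) = 3 - 79 = -76)
O(o(4))*L = (10/19)*(-76) = -40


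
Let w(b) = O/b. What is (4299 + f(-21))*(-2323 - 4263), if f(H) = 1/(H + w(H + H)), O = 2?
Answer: -6257151141/221 ≈ -2.8313e+7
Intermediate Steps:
w(b) = 2/b
f(H) = 1/(H + 1/H) (f(H) = 1/(H + 2/(H + H)) = 1/(H + 2/((2*H))) = 1/(H + 2*(1/(2*H))) = 1/(H + 1/H))
(4299 + f(-21))*(-2323 - 4263) = (4299 - 21/(1 + (-21)²))*(-2323 - 4263) = (4299 - 21/(1 + 441))*(-6586) = (4299 - 21/442)*(-6586) = (1900137/442)*(-6586) = -6257151141/221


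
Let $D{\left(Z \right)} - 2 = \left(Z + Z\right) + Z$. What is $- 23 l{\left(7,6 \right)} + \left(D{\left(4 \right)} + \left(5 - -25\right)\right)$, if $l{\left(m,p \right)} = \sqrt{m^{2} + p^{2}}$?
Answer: $44 - 23 \sqrt{85} \approx -168.05$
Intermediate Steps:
$D{\left(Z \right)} = 2 + 3 Z$ ($D{\left(Z \right)} = 2 + \left(\left(Z + Z\right) + Z\right) = 2 + \left(2 Z + Z\right) = 2 + 3 Z$)
$- 23 l{\left(7,6 \right)} + \left(D{\left(4 \right)} + \left(5 - -25\right)\right) = - 23 \sqrt{7^{2} + 6^{2}} + \left(\left(2 + 3 \cdot 4\right) + \left(5 - -25\right)\right) = - 23 \sqrt{49 + 36} + \left(\left(2 + 12\right) + \left(5 + 25\right)\right) = - 23 \sqrt{85} + \left(14 + 30\right) = - 23 \sqrt{85} + 44 = 44 - 23 \sqrt{85}$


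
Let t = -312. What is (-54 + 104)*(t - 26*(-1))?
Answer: -14300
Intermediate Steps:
(-54 + 104)*(t - 26*(-1)) = (-54 + 104)*(-312 - 26*(-1)) = 50*(-312 + 26) = 50*(-286) = -14300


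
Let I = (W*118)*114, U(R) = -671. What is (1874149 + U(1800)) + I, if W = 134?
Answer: 3676046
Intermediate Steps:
I = 1802568 (I = (134*118)*114 = 15812*114 = 1802568)
(1874149 + U(1800)) + I = (1874149 - 671) + 1802568 = 1873478 + 1802568 = 3676046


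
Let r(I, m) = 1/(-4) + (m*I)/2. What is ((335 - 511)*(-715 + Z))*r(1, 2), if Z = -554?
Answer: 167508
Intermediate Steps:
r(I, m) = -¼ + I*m/2 (r(I, m) = 1*(-¼) + (I*m)*(½) = -¼ + I*m/2)
((335 - 511)*(-715 + Z))*r(1, 2) = ((335 - 511)*(-715 - 554))*(-¼ + (½)*1*2) = (-176*(-1269))*(-¼ + 1) = 223344*(¾) = 167508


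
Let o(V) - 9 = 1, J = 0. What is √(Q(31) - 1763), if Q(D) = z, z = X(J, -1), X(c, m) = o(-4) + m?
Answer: I*√1754 ≈ 41.881*I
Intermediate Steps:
o(V) = 10 (o(V) = 9 + 1 = 10)
X(c, m) = 10 + m
z = 9 (z = 10 - 1 = 9)
Q(D) = 9
√(Q(31) - 1763) = √(9 - 1763) = √(-1754) = I*√1754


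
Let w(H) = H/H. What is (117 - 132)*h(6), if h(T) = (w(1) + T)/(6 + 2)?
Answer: -105/8 ≈ -13.125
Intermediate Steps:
w(H) = 1
h(T) = 1/8 + T/8 (h(T) = (1 + T)/(6 + 2) = (1 + T)/8 = (1 + T)*(1/8) = 1/8 + T/8)
(117 - 132)*h(6) = (117 - 132)*(1/8 + (1/8)*6) = -15*(1/8 + 3/4) = -15*7/8 = -105/8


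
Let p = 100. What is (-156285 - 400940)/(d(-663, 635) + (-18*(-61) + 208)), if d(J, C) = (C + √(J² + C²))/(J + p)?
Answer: -46094098783005/107939898931 - 62743535*√842794/107939898931 ≈ -427.57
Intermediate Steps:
d(J, C) = (C + √(C² + J²))/(100 + J) (d(J, C) = (C + √(J² + C²))/(J + 100) = (C + √(C² + J²))/(100 + J))
(-156285 - 400940)/(d(-663, 635) + (-18*(-61) + 208)) = (-156285 - 400940)/((635 + √(635² + (-663)²))/(100 - 663) + (-18*(-61) + 208)) = -557225/((635 + √(403225 + 439569))/(-563) + (1098 + 208)) = -557225/(-(635 + √842794)/563 + 1306) = -557225/((-635/563 - √842794/563) + 1306) = -557225/(734643/563 - √842794/563)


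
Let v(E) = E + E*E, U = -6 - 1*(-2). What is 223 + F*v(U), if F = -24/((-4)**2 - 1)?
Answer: 1019/5 ≈ 203.80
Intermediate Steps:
F = -8/5 (F = -24/(16 - 1) = -24/15 = (1/15)*(-24) = -8/5 ≈ -1.6000)
U = -4 (U = -6 + 2 = -4)
v(E) = E + E**2
223 + F*v(U) = 223 - (-32)*(1 - 4)/5 = 223 - (-32)*(-3)/5 = 223 - 8/5*12 = 223 - 96/5 = 1019/5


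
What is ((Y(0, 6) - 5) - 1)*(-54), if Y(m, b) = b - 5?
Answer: 270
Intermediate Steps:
Y(m, b) = -5 + b
((Y(0, 6) - 5) - 1)*(-54) = (((-5 + 6) - 5) - 1)*(-54) = ((1 - 5) - 1)*(-54) = (-4 - 1)*(-54) = -5*(-54) = 270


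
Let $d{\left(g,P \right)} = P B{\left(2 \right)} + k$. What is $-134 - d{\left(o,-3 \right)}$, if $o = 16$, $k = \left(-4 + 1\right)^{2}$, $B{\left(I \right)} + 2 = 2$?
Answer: $-143$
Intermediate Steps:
$B{\left(I \right)} = 0$ ($B{\left(I \right)} = -2 + 2 = 0$)
$k = 9$ ($k = \left(-3\right)^{2} = 9$)
$d{\left(g,P \right)} = 9$ ($d{\left(g,P \right)} = P 0 + 9 = 0 + 9 = 9$)
$-134 - d{\left(o,-3 \right)} = -134 - 9 = -143$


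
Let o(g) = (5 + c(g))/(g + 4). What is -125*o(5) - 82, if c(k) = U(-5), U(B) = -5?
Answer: -82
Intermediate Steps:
c(k) = -5
o(g) = 0 (o(g) = (5 - 5)/(g + 4) = 0/(4 + g) = 0)
-125*o(5) - 82 = -125*0 - 82 = 0 - 82 = -82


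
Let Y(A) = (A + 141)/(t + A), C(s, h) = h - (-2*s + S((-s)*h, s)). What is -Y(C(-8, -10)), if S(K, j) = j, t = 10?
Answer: 123/8 ≈ 15.375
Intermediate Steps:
C(s, h) = h + s (C(s, h) = h - (-2*s + s) = h - (-1)*s = h + s)
Y(A) = (141 + A)/(10 + A) (Y(A) = (A + 141)/(10 + A) = (141 + A)/(10 + A))
-Y(C(-8, -10)) = -(141 + (-10 - 8))/(10 + (-10 - 8)) = -(141 - 18)/(10 - 18) = -123/(-8) = -(-1)*123/8 = -1*(-123/8) = 123/8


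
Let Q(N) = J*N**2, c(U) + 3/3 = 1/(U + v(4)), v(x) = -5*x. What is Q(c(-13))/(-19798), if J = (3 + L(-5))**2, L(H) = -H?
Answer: -36992/10780011 ≈ -0.0034315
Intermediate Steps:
J = 64 (J = (3 - 1*(-5))**2 = (3 + 5)**2 = 8**2 = 64)
c(U) = -1 + 1/(-20 + U) (c(U) = -1 + 1/(U - 5*4) = -1 + 1/(U - 20) = -1 + 1/(-20 + U))
Q(N) = 64*N**2
Q(c(-13))/(-19798) = (64*((21 - 1*(-13))/(-20 - 13))**2)/(-19798) = (64*((21 + 13)/(-33))**2)*(-1/19798) = (64*(-1/33*34)**2)*(-1/19798) = (64*(-34/33)**2)*(-1/19798) = (64*(1156/1089))*(-1/19798) = (73984/1089)*(-1/19798) = -36992/10780011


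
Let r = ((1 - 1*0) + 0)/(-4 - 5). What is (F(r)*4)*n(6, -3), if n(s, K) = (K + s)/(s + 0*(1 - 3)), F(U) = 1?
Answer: 2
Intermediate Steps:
r = -⅑ (r = ((1 + 0) + 0)/(-9) = (1 + 0)*(-⅑) = 1*(-⅑) = -⅑ ≈ -0.11111)
n(s, K) = (K + s)/s (n(s, K) = (K + s)/(s + 0*(-2)) = (K + s)/(s + 0) = (K + s)/s)
(F(r)*4)*n(6, -3) = (1*4)*((-3 + 6)/6) = 4*((⅙)*3) = 4*(½) = 2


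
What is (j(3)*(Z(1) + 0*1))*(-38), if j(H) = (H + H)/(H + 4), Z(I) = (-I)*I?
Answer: 228/7 ≈ 32.571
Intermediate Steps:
Z(I) = -I²
j(H) = 2*H/(4 + H) (j(H) = (2*H)/(4 + H) = 2*H/(4 + H))
(j(3)*(Z(1) + 0*1))*(-38) = ((2*3/(4 + 3))*(-1*1² + 0*1))*(-38) = ((2*3/7)*(-1*1 + 0))*(-38) = ((2*3*(⅐))*(-1 + 0))*(-38) = ((6/7)*(-1))*(-38) = -6/7*(-38) = 228/7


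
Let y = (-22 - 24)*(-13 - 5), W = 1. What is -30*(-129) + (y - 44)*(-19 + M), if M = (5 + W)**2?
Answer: 17198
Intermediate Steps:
y = 828 (y = -46*(-18) = 828)
M = 36 (M = (5 + 1)**2 = 6**2 = 36)
-30*(-129) + (y - 44)*(-19 + M) = -30*(-129) + (828 - 44)*(-19 + 36) = 3870 + 784*17 = 3870 + 13328 = 17198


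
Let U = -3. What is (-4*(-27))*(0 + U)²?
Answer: 972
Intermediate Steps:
(-4*(-27))*(0 + U)² = (-4*(-27))*(0 - 3)² = 108*(-3)² = 108*9 = 972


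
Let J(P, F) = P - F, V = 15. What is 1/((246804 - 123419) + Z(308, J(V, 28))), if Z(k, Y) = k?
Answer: 1/123693 ≈ 8.0845e-6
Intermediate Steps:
1/((246804 - 123419) + Z(308, J(V, 28))) = 1/((246804 - 123419) + 308) = 1/(123385 + 308) = 1/123693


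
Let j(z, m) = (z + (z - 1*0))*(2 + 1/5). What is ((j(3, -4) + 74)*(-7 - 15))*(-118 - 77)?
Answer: 374088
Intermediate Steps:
j(z, m) = 22*z/5 (j(z, m) = (z + (z + 0))*(2 + ⅕) = (z + z)*(11/5) = (2*z)*(11/5) = 22*z/5)
((j(3, -4) + 74)*(-7 - 15))*(-118 - 77) = (((22/5)*3 + 74)*(-7 - 15))*(-118 - 77) = ((66/5 + 74)*(-22))*(-195) = ((436/5)*(-22))*(-195) = -9592/5*(-195) = 374088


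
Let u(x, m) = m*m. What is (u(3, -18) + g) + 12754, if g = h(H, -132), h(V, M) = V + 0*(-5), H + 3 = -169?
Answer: 12906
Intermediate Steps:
H = -172 (H = -3 - 169 = -172)
u(x, m) = m²
h(V, M) = V (h(V, M) = V + 0 = V)
g = -172
(u(3, -18) + g) + 12754 = ((-18)² - 172) + 12754 = (324 - 172) + 12754 = 152 + 12754 = 12906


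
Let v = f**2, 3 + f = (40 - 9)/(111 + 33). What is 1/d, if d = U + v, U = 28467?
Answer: 20736/590452513 ≈ 3.5119e-5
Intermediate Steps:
f = -401/144 (f = -3 + (40 - 9)/(111 + 33) = -3 + 31/144 = -401/144 ≈ -2.7847)
v = 160801/20736 (v = (-401/144)**2 = 160801/20736 ≈ 7.7547)
d = 590452513/20736 (d = 28467 + 160801/20736 = 590452513/20736 ≈ 28475.)
1/d = 1/(590452513/20736) = 20736/590452513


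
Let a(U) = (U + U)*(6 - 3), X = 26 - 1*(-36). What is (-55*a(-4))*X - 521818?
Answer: -439978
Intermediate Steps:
X = 62 (X = 26 + 36 = 62)
a(U) = 6*U (a(U) = (2*U)*3 = 6*U)
(-55*a(-4))*X - 521818 = -330*(-4)*62 - 521818 = -55*(-24)*62 - 521818 = 1320*62 - 521818 = 81840 - 521818 = -439978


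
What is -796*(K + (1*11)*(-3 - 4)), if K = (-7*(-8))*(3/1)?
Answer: -72436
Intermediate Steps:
K = 168 (K = 56*(3*1) = 56*3 = 168)
-796*(K + (1*11)*(-3 - 4)) = -796*(168 + (1*11)*(-3 - 4)) = -796*(168 + 11*(-7)) = -796*(168 - 77) = -796*91 = -72436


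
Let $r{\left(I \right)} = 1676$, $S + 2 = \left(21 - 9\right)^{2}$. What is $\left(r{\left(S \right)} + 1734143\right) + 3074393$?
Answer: $4810212$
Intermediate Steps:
$S = 142$ ($S = -2 + \left(21 - 9\right)^{2} = -2 + 12^{2} = -2 + 144 = 142$)
$\left(r{\left(S \right)} + 1734143\right) + 3074393 = \left(1676 + 1734143\right) + 3074393 = 1735819 + 3074393 = 4810212$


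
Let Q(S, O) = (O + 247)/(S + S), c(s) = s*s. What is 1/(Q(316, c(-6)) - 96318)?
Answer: -632/60872693 ≈ -1.0382e-5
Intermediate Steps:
c(s) = s²
Q(S, O) = (247 + O)/(2*S) (Q(S, O) = (247 + O)/((2*S)) = (247 + O)*(1/(2*S)) = (247 + O)/(2*S))
1/(Q(316, c(-6)) - 96318) = 1/((½)*(247 + (-6)²)/316 - 96318) = 1/((½)*(1/316)*(247 + 36) - 96318) = 1/((½)*(1/316)*283 - 96318) = 1/(283/632 - 96318) = 1/(-60872693/632) = -632/60872693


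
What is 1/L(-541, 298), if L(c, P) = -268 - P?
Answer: -1/566 ≈ -0.0017668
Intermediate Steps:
1/L(-541, 298) = 1/(-268 - 1*298) = 1/(-268 - 298) = 1/(-566) = -1/566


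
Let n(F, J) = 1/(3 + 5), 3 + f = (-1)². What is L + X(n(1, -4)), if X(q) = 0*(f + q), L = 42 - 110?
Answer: -68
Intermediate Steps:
f = -2 (f = -3 + (-1)² = -3 + 1 = -2)
n(F, J) = ⅛ (n(F, J) = 1/8 = ⅛)
L = -68
X(q) = 0 (X(q) = 0*(-2 + q) = 0)
L + X(n(1, -4)) = -68 + 0 = -68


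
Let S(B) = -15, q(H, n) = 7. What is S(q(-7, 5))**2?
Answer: 225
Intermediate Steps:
S(q(-7, 5))**2 = (-15)**2 = 225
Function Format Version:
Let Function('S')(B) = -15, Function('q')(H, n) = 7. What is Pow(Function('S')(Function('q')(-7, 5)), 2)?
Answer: 225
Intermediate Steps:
Pow(Function('S')(Function('q')(-7, 5)), 2) = Pow(-15, 2) = 225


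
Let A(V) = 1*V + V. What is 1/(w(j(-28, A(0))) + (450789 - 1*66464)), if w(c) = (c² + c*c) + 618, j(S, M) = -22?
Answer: 1/385911 ≈ 2.5913e-6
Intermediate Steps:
A(V) = 2*V (A(V) = V + V = 2*V)
w(c) = 618 + 2*c² (w(c) = (c² + c²) + 618 = 2*c² + 618 = 618 + 2*c²)
1/(w(j(-28, A(0))) + (450789 - 1*66464)) = 1/((618 + 2*(-22)²) + (450789 - 1*66464)) = 1/((618 + 2*484) + (450789 - 66464)) = 1/((618 + 968) + 384325) = 1/(1586 + 384325) = 1/385911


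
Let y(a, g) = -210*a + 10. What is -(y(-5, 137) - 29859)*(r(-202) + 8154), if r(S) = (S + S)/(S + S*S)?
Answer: 47200178648/201 ≈ 2.3483e+8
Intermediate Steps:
r(S) = 2*S/(S + S²) (r(S) = (2*S)/(S + S²) = 2*S/(S + S²))
y(a, g) = 10 - 210*a
-(y(-5, 137) - 29859)*(r(-202) + 8154) = -((10 - 210*(-5)) - 29859)*(2/(1 - 202) + 8154) = -((10 + 1050) - 29859)*(2/(-201) + 8154) = -(1060 - 29859)*(2*(-1/201) + 8154) = -(-28799)*(-2/201 + 8154) = -(-28799)*1638952/201 = -1*(-47200178648/201) = 47200178648/201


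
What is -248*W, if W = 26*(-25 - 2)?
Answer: 174096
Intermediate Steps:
W = -702 (W = 26*(-27) = -702)
-248*W = -248*(-702) = 174096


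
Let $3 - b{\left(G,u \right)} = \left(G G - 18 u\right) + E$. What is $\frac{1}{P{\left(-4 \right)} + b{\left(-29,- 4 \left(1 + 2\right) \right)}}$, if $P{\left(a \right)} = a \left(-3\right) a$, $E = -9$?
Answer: $- \frac{1}{1093} \approx -0.00091491$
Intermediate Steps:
$P{\left(a \right)} = - 3 a^{2}$ ($P{\left(a \right)} = - 3 a a = - 3 a^{2}$)
$b{\left(G,u \right)} = 12 - G^{2} + 18 u$ ($b{\left(G,u \right)} = 3 - \left(\left(G G - 18 u\right) - 9\right) = 3 - \left(\left(G^{2} - 18 u\right) - 9\right) = 3 - \left(-9 + G^{2} - 18 u\right) = 3 + \left(9 - G^{2} + 18 u\right) = 12 - G^{2} + 18 u$)
$\frac{1}{P{\left(-4 \right)} + b{\left(-29,- 4 \left(1 + 2\right) \right)}} = \frac{1}{- 3 \left(-4\right)^{2} + \left(12 - \left(-29\right)^{2} + 18 \left(- 4 \left(1 + 2\right)\right)\right)} = \frac{1}{\left(-3\right) 16 + \left(12 - 841 + 18 \left(\left(-4\right) 3\right)\right)} = \frac{1}{-48 + \left(12 - 841 + 18 \left(-12\right)\right)} = \frac{1}{-48 - 1045} = \frac{1}{-1093} = - \frac{1}{1093}$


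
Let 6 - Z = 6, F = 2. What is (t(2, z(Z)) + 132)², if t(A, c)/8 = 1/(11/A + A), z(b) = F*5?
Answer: 3984016/225 ≈ 17707.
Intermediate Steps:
Z = 0 (Z = 6 - 1*6 = 6 - 6 = 0)
z(b) = 10 (z(b) = 2*5 = 10)
t(A, c) = 8/(A + 11/A) (t(A, c) = 8/(11/A + A) = 8/(A + 11/A))
(t(2, z(Z)) + 132)² = (8*2/(11 + 2²) + 132)² = (8*2/(11 + 4) + 132)² = (8*2/15 + 132)² = (8*2*(1/15) + 132)² = (16/15 + 132)² = (1996/15)² = 3984016/225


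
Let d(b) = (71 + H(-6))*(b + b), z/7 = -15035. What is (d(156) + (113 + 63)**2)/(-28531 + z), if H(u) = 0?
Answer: -6641/16722 ≈ -0.39714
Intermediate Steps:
z = -105245 (z = 7*(-15035) = -105245)
d(b) = 142*b (d(b) = (71 + 0)*(b + b) = 71*(2*b) = 142*b)
(d(156) + (113 + 63)**2)/(-28531 + z) = (142*156 + (113 + 63)**2)/(-28531 - 105245) = (22152 + 176**2)/(-133776) = (22152 + 30976)*(-1/133776) = 53128*(-1/133776) = -6641/16722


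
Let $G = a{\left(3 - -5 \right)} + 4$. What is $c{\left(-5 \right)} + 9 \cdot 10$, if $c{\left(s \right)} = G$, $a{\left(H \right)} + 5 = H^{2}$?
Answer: $153$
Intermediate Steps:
$a{\left(H \right)} = -5 + H^{2}$
$G = 63$ ($G = \left(-5 + \left(3 - -5\right)^{2}\right) + 4 = \left(-5 + \left(3 + 5\right)^{2}\right) + 4 = \left(-5 + 8^{2}\right) + 4 = \left(-5 + 64\right) + 4 = 59 + 4 = 63$)
$c{\left(s \right)} = 63$
$c{\left(-5 \right)} + 9 \cdot 10 = 63 + 9 \cdot 10 = 63 + 90 = 153$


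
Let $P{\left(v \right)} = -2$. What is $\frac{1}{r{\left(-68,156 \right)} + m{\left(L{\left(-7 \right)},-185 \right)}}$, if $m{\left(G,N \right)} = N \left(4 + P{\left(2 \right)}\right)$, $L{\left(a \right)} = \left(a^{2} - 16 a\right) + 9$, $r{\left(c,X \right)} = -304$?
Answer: $- \frac{1}{674} \approx -0.0014837$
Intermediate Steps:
$L{\left(a \right)} = 9 + a^{2} - 16 a$
$m{\left(G,N \right)} = 2 N$ ($m{\left(G,N \right)} = N \left(4 - 2\right) = N 2 = 2 N$)
$\frac{1}{r{\left(-68,156 \right)} + m{\left(L{\left(-7 \right)},-185 \right)}} = \frac{1}{-304 + 2 \left(-185\right)} = \frac{1}{-304 - 370} = \frac{1}{-674} = - \frac{1}{674}$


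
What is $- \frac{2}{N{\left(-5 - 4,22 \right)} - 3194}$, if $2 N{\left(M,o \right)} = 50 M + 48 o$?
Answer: $\frac{2}{2891} \approx 0.0006918$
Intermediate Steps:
$N{\left(M,o \right)} = 24 o + 25 M$ ($N{\left(M,o \right)} = \frac{50 M + 48 o}{2} = \frac{48 o + 50 M}{2} = 24 o + 25 M$)
$- \frac{2}{N{\left(-5 - 4,22 \right)} - 3194} = - \frac{2}{\left(24 \cdot 22 + 25 \left(-5 - 4\right)\right) - 3194} = - \frac{2}{\left(528 + 25 \left(-9\right)\right) - 3194} = - \frac{2}{\left(528 - 225\right) - 3194} = - \frac{2}{303 - 3194} = - \frac{2}{-2891} = \left(-2\right) \left(- \frac{1}{2891}\right) = \frac{2}{2891}$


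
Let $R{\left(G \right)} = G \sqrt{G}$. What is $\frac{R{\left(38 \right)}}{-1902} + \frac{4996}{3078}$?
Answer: $\frac{2498}{1539} - \frac{19 \sqrt{38}}{951} \approx 1.5$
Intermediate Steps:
$R{\left(G \right)} = G^{\frac{3}{2}}$
$\frac{R{\left(38 \right)}}{-1902} + \frac{4996}{3078} = \frac{38^{\frac{3}{2}}}{-1902} + \frac{4996}{3078} = 38 \sqrt{38} \left(- \frac{1}{1902}\right) + 4996 \cdot \frac{1}{3078} = - \frac{19 \sqrt{38}}{951} + \frac{2498}{1539} = \frac{2498}{1539} - \frac{19 \sqrt{38}}{951}$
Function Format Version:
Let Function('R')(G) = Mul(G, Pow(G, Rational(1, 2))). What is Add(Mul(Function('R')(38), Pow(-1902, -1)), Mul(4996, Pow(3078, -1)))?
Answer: Add(Rational(2498, 1539), Mul(Rational(-19, 951), Pow(38, Rational(1, 2)))) ≈ 1.5000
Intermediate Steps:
Function('R')(G) = Pow(G, Rational(3, 2))
Add(Mul(Function('R')(38), Pow(-1902, -1)), Mul(4996, Pow(3078, -1))) = Add(Mul(Pow(38, Rational(3, 2)), Pow(-1902, -1)), Mul(4996, Pow(3078, -1))) = Add(Mul(Mul(38, Pow(38, Rational(1, 2))), Rational(-1, 1902)), Mul(4996, Rational(1, 3078))) = Add(Mul(Rational(-19, 951), Pow(38, Rational(1, 2))), Rational(2498, 1539)) = Add(Rational(2498, 1539), Mul(Rational(-19, 951), Pow(38, Rational(1, 2))))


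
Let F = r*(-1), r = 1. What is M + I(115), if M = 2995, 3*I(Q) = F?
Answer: 8984/3 ≈ 2994.7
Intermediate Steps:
F = -1 (F = 1*(-1) = -1)
I(Q) = -⅓ (I(Q) = (⅓)*(-1) = -⅓)
M + I(115) = 2995 - ⅓ = 8984/3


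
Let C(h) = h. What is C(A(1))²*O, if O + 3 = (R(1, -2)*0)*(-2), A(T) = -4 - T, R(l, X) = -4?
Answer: -75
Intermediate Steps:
O = -3 (O = -3 - 4*0*(-2) = -3 + 0*(-2) = -3 + 0 = -3)
C(A(1))²*O = (-4 - 1*1)²*(-3) = (-4 - 1)²*(-3) = (-5)²*(-3) = 25*(-3) = -75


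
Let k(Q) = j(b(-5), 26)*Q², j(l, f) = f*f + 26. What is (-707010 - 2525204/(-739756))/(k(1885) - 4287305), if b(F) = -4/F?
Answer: -130753091089/460512284649655 ≈ -0.00028393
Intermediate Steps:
j(l, f) = 26 + f² (j(l, f) = f² + 26 = 26 + f²)
k(Q) = 702*Q² (k(Q) = (26 + 26²)*Q² = (26 + 676)*Q² = 702*Q²)
(-707010 - 2525204/(-739756))/(k(1885) - 4287305) = (-707010 - 2525204/(-739756))/(702*1885² - 4287305) = (-707010 - 2525204*(-1/739756))/(702*3553225 - 4287305) = (-707010 + 631301/184939)/(2494363950 - 4287305) = -130753091089/184939/2490076645 = -130753091089/184939*1/2490076645 = -130753091089/460512284649655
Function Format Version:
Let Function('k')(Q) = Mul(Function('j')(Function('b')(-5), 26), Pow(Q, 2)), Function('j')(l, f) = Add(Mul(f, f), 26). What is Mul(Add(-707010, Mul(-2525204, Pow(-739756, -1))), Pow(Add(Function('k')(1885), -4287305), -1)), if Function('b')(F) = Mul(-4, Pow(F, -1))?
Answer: Rational(-130753091089, 460512284649655) ≈ -0.00028393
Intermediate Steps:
Function('j')(l, f) = Add(26, Pow(f, 2)) (Function('j')(l, f) = Add(Pow(f, 2), 26) = Add(26, Pow(f, 2)))
Function('k')(Q) = Mul(702, Pow(Q, 2)) (Function('k')(Q) = Mul(Add(26, Pow(26, 2)), Pow(Q, 2)) = Mul(Add(26, 676), Pow(Q, 2)) = Mul(702, Pow(Q, 2)))
Mul(Add(-707010, Mul(-2525204, Pow(-739756, -1))), Pow(Add(Function('k')(1885), -4287305), -1)) = Mul(Add(-707010, Mul(-2525204, Pow(-739756, -1))), Pow(Add(Mul(702, Pow(1885, 2)), -4287305), -1)) = Mul(Add(-707010, Mul(-2525204, Rational(-1, 739756))), Pow(Add(Mul(702, 3553225), -4287305), -1)) = Mul(Add(-707010, Rational(631301, 184939)), Pow(Add(2494363950, -4287305), -1)) = Mul(Rational(-130753091089, 184939), Pow(2490076645, -1)) = Mul(Rational(-130753091089, 184939), Rational(1, 2490076645)) = Rational(-130753091089, 460512284649655)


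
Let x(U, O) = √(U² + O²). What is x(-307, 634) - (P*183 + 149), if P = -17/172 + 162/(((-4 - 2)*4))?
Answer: 94973/86 + √496205 ≈ 1808.8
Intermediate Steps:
P = -589/86 (P = -17*1/172 + 162/((-6*4)) = -17/172 + 162/(-24) = -17/172 + 162*(-1/24) = -17/172 - 27/4 = -589/86 ≈ -6.8488)
x(U, O) = √(O² + U²)
x(-307, 634) - (P*183 + 149) = √(634² + (-307)²) - (-589/86*183 + 149) = √(401956 + 94249) - (-107787/86 + 149) = √496205 - 1*(-94973/86) = √496205 + 94973/86 = 94973/86 + √496205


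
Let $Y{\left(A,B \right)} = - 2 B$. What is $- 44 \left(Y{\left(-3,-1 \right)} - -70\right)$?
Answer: $-3168$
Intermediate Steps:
$- 44 \left(Y{\left(-3,-1 \right)} - -70\right) = - 44 \left(\left(-2\right) \left(-1\right) - -70\right) = - 44 \left(2 + 70\right) = \left(-44\right) 72 = -3168$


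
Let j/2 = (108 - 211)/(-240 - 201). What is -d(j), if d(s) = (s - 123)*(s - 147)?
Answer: -3491924977/194481 ≈ -17955.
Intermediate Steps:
j = 206/441 (j = 2*((108 - 211)/(-240 - 201)) = 2*(-103/(-441)) = 2*(-103*(-1/441)) = 2*(103/441) = 206/441 ≈ 0.46712)
d(s) = (-147 + s)*(-123 + s) (d(s) = (-123 + s)*(-147 + s) = (-147 + s)*(-123 + s))
-d(j) = -(18081 + (206/441)² - 270*206/441) = -(18081 + 42436/194481 - 6180/49) = -1*3491924977/194481 = -3491924977/194481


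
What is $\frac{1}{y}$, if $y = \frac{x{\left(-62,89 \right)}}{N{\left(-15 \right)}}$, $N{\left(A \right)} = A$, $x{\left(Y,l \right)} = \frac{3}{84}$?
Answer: $-420$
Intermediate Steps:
$x{\left(Y,l \right)} = \frac{1}{28}$ ($x{\left(Y,l \right)} = 3 \cdot \frac{1}{84} = \frac{1}{28}$)
$y = - \frac{1}{420}$ ($y = \frac{1}{28 \left(-15\right)} = \frac{1}{28} \left(- \frac{1}{15}\right) = - \frac{1}{420} \approx -0.002381$)
$\frac{1}{y} = \frac{1}{- \frac{1}{420}} = -420$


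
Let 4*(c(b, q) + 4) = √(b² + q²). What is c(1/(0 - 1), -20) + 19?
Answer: 15 + √401/4 ≈ 20.006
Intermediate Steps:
c(b, q) = -4 + √(b² + q²)/4
c(1/(0 - 1), -20) + 19 = (-4 + √((1/(0 - 1))² + (-20)²)/4) + 19 = (-4 + √((1/(-1))² + 400)/4) + 19 = (-4 + √((-1)² + 400)/4) + 19 = (-4 + √(1 + 400)/4) + 19 = (-4 + √401/4) + 19 = 15 + √401/4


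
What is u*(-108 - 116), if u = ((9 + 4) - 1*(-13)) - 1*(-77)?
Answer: -23072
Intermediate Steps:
u = 103 (u = (13 + 13) + 77 = 26 + 77 = 103)
u*(-108 - 116) = 103*(-108 - 116) = 103*(-224) = -23072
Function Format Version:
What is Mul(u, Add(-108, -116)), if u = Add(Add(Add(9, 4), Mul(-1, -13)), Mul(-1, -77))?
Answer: -23072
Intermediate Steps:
u = 103 (u = Add(Add(13, 13), 77) = Add(26, 77) = 103)
Mul(u, Add(-108, -116)) = Mul(103, Add(-108, -116)) = Mul(103, -224) = -23072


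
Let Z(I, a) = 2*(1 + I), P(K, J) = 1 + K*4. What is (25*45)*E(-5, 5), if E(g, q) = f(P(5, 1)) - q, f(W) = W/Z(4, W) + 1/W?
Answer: -44925/14 ≈ -3208.9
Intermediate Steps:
P(K, J) = 1 + 4*K
Z(I, a) = 2 + 2*I
f(W) = 1/W + W/10 (f(W) = W/(2 + 2*4) + 1/W = W/(2 + 8) + 1/W = W/10 + 1/W = 1/W + W/10)
E(g, q) = 451/210 - q (E(g, q) = (1/(1 + 4*5) + (1 + 4*5)/10) - q = (1/(1 + 20) + (1 + 20)/10) - q = (1/21 + (⅒)*21) - q = (1/21 + 21/10) - q = 451/210 - q)
(25*45)*E(-5, 5) = (25*45)*(451/210 - 1*5) = 1125*(451/210 - 5) = 1125*(-599/210) = -44925/14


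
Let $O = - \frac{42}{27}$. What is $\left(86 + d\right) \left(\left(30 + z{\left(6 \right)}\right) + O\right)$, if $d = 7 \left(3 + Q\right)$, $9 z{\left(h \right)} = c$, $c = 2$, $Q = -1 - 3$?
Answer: $\frac{6794}{3} \approx 2264.7$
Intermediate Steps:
$Q = -4$ ($Q = -1 - 3 = -4$)
$O = - \frac{14}{9}$ ($O = \left(-42\right) \frac{1}{27} = - \frac{14}{9} \approx -1.5556$)
$z{\left(h \right)} = \frac{2}{9}$ ($z{\left(h \right)} = \frac{1}{9} \cdot 2 = \frac{2}{9}$)
$d = -7$ ($d = 7 \left(3 - 4\right) = 7 \left(-1\right) = -7$)
$\left(86 + d\right) \left(\left(30 + z{\left(6 \right)}\right) + O\right) = \left(86 - 7\right) \left(\left(30 + \frac{2}{9}\right) - \frac{14}{9}\right) = 79 \left(\frac{272}{9} - \frac{14}{9}\right) = 79 \cdot \frac{86}{3} = \frac{6794}{3}$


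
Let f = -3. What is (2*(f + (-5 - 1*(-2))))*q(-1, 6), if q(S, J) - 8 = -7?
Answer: -12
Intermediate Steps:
q(S, J) = 1 (q(S, J) = 8 - 7 = 1)
(2*(f + (-5 - 1*(-2))))*q(-1, 6) = (2*(-3 + (-5 - 1*(-2))))*1 = (2*(-3 + (-5 + 2)))*1 = (2*(-3 - 3))*1 = (2*(-6))*1 = -12*1 = -12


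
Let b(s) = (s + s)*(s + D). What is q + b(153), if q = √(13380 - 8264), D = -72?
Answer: 24786 + 2*√1279 ≈ 24858.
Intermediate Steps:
b(s) = 2*s*(-72 + s) (b(s) = (s + s)*(s - 72) = (2*s)*(-72 + s) = 2*s*(-72 + s))
q = 2*√1279 (q = √5116 = 2*√1279 ≈ 71.526)
q + b(153) = 2*√1279 + 2*153*(-72 + 153) = 2*√1279 + 2*153*81 = 2*√1279 + 24786 = 24786 + 2*√1279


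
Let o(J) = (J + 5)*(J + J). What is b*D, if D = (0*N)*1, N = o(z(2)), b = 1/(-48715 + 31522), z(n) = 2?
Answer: 0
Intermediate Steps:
b = -1/17193 (b = 1/(-17193) = -1/17193 ≈ -5.8163e-5)
o(J) = 2*J*(5 + J) (o(J) = (5 + J)*(2*J) = 2*J*(5 + J))
N = 28 (N = 2*2*(5 + 2) = 2*2*7 = 28)
D = 0 (D = (0*28)*1 = 0*1 = 0)
b*D = -1/17193*0 = 0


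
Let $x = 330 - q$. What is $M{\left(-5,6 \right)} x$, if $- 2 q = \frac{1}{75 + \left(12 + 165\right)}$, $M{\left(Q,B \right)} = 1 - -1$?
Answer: $\frac{166321}{252} \approx 660.0$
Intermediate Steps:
$M{\left(Q,B \right)} = 2$ ($M{\left(Q,B \right)} = 1 + 1 = 2$)
$q = - \frac{1}{504}$ ($q = - \frac{1}{2 \left(75 + \left(12 + 165\right)\right)} = - \frac{1}{2 \left(75 + 177\right)} = - \frac{1}{2 \cdot 252} = \left(- \frac{1}{2}\right) \frac{1}{252} = - \frac{1}{504} \approx -0.0019841$)
$x = \frac{166321}{504}$ ($x = 330 - - \frac{1}{504} = 330 + \frac{1}{504} = \frac{166321}{504} \approx 330.0$)
$M{\left(-5,6 \right)} x = 2 \cdot \frac{166321}{504} = \frac{166321}{252}$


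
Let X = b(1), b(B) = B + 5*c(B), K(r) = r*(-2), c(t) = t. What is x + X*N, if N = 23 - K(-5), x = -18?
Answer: 60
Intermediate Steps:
K(r) = -2*r
b(B) = 6*B (b(B) = B + 5*B = 6*B)
X = 6 (X = 6*1 = 6)
N = 13 (N = 23 - (-2)*(-5) = 23 - 1*10 = 23 - 10 = 13)
x + X*N = -18 + 6*13 = -18 + 78 = 60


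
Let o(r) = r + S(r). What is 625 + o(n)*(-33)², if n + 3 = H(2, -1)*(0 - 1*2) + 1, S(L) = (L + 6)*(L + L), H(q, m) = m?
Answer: 625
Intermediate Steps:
S(L) = 2*L*(6 + L) (S(L) = (6 + L)*(2*L) = 2*L*(6 + L))
n = 0 (n = -3 + (-(0 - 1*2) + 1) = -3 + (-(0 - 2) + 1) = -3 + (-1*(-2) + 1) = -3 + (2 + 1) = -3 + 3 = 0)
o(r) = r + 2*r*(6 + r)
625 + o(n)*(-33)² = 625 + (0*(13 + 2*0))*(-33)² = 625 + (0*(13 + 0))*1089 = 625 + (0*13)*1089 = 625 + 0*1089 = 625 + 0 = 625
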